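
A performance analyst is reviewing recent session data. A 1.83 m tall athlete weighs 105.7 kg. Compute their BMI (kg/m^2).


height^2 = 3.3489 m^2
BMI = 105.7 / 3.3489 = 31.56 kg/m^2

31.56 kg/m^2


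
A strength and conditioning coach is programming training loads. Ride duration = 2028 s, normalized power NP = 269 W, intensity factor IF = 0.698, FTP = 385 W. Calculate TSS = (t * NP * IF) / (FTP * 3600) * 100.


Numerator = 2028 * 269 * 0.698 = 380781.336
Denominator = 385 * 3600 = 1386000
TSS = 380781.336 / 1386000 * 100
= 27.47

27.47 TSS


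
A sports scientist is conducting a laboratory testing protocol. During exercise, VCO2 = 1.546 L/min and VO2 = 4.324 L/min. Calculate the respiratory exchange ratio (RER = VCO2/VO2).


RER = VCO2 / VO2
= 1.546 / 4.324
= 0.3575

0.3575


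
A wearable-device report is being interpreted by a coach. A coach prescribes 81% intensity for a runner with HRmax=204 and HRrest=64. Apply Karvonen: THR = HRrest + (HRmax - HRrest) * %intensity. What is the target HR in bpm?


Heart rate reserve = 204 - 64 = 140
Intensity fraction = 81 / 100 = 0.81
THR = 64 + 140 * 0.81 = 177.4 bpm

177.4 bpm


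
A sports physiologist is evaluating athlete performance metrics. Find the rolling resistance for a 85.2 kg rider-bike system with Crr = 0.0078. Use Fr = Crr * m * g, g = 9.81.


m * g = 85.2 * 9.81 = 835.812 N
Fr = 0.0078 * 835.812 = 6.519 N

6.519 N


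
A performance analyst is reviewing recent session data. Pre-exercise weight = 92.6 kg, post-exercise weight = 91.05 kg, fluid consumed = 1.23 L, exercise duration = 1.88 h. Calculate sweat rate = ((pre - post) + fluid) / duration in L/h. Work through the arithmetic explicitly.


Weight loss = 92.6 - 91.05 = 1.55 kg (approx L)
Total sweat = 1.55 + 1.23 = 2.78 L
Sweat rate = 2.78 / 1.88 = 1.479 L/h

1.479 L/h


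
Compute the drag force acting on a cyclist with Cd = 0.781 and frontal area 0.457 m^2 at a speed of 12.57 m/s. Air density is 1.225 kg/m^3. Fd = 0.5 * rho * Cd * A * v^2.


Step 1: v^2 = 158.0049
Step 2: Fd = 0.5 * 1.225 * 0.781 * 0.457 * 158.0049
= 34.542 N

34.542 N


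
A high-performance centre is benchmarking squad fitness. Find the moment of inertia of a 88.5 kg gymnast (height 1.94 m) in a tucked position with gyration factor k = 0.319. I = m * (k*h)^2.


Radius of gyration = 0.319 * 1.94 = 0.61886 m
I = 88.5 * 0.61886^2
= 88.5 * 0.382988
= 33.894 kg*m^2

33.894 kg*m^2


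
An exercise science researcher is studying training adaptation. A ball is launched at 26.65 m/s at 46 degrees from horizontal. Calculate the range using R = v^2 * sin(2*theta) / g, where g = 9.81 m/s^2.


sin(2 * 46) = sin(92) = 0.999391
v^2 = 26.65^2 = 710.2225
R = 710.2225 * 0.999391 / 9.81
= 72.354 m

72.354 m


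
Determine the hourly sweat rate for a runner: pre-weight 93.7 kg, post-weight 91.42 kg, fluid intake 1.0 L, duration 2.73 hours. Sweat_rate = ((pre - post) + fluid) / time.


Mass lost = 93.7 - 91.42 = 2.28 kg
Add fluid consumed: 2.28 + 1.0 = 3.28 L total sweat
Sweat rate = 3.28 / 2.73 = 1.201 L/h

1.201 L/h


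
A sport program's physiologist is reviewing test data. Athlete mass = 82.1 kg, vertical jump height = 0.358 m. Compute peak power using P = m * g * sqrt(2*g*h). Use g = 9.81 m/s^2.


sqrt(2 * 9.81 * 0.358) = sqrt(7.02396) = 2.650275 m/s
P = 82.1 * 9.81 * 2.650275
= 2134.53 W

2134.53 W


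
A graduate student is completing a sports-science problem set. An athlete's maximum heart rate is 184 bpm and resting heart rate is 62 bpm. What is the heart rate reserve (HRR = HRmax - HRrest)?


HRR = HRmax - HRrest
= 184 - 62
= 122 bpm

122 bpm


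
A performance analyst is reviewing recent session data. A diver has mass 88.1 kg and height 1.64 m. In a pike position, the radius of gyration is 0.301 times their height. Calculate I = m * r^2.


r = 0.301 * 1.64 = 0.49364 m
I = m * r^2 = 88.1 * 0.24368 = 21.468 kg*m^2

21.468 kg*m^2


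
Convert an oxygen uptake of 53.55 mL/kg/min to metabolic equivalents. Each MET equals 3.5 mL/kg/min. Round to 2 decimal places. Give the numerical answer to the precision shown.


One MET = 3.5 mL/kg/min
Number of METs = 53.55 / 3.5
= 15.3 METs

15.3 METs


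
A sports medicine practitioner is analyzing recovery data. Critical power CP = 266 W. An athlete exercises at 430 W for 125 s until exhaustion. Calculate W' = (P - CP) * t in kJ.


P - CP = 430 - 266 = 164 W
W' = 164 * 125 = 20500 J
= 20500 / 1000 = 20.5 kJ

20.5 kJ


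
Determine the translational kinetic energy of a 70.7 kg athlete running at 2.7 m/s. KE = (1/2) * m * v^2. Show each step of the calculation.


KE = 0.5 * m * v^2
= 0.5 * 70.7 * 2.7^2
= 0.5 * 70.7 * 7.29
= 257.7 J

257.7 J


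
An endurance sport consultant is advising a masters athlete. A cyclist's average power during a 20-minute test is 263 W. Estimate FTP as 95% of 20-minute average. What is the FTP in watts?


FTP = 20-min power * 0.95
= 263 * 0.95
= 249.85 W

249.85 W


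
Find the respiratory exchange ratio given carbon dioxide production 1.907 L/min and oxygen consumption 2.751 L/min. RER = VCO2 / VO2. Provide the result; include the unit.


VCO2 = 1.907 L/min
VO2 = 2.751 L/min
RER = 1.907 / 2.751 = 0.6932

0.6932


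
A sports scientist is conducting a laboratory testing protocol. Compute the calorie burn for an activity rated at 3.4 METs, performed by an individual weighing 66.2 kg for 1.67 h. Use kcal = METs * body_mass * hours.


Product of METs and mass = 3.4 * 66.2 = 225.08
Total kcal = 225.08 * 1.67 = 375.88 kcal

375.88 kcal


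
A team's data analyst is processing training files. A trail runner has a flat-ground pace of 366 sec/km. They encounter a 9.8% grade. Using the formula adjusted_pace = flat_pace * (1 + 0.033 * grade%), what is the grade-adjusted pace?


Grade factor = 1 + 0.033 * 9.8 = 1.3234
Adjusted = 366 * 1.3234 = 484.36 sec/km

484.36 s/km


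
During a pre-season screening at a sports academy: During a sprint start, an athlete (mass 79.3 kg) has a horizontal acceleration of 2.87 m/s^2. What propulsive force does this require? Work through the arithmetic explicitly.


Propulsive force = mass * acceleration
= 79.3 kg * 2.87 m/s^2
= 227.59 N

227.59 N


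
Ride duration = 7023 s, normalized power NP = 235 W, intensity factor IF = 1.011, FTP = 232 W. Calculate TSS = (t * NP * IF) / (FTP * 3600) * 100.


Numerator = 7023 * 235 * 1.011 = 1668559.455
Denominator = 232 * 3600 = 835200
TSS = 1668559.455 / 835200 * 100
= 199.78

199.78 TSS


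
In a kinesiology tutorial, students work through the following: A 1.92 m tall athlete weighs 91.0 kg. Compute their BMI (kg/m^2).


height^2 = 3.6864 m^2
BMI = 91.0 / 3.6864 = 24.69 kg/m^2

24.69 kg/m^2


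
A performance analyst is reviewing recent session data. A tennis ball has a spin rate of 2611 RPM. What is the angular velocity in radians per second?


Convert RPM to rad/s: multiply by 2*pi and divide by 60
omega = 2611 * 2 * pi / 60
= 273.423 rad/s

273.423 rad/s


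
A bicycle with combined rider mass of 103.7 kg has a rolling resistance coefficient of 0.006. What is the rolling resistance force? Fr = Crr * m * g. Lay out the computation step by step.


Fr = 0.006 * 103.7 * 9.81
= 0.6222 * 9.81
= 6.104 N

6.104 N


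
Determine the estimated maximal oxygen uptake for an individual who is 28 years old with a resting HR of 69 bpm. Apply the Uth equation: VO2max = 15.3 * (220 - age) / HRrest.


HRmax = 220 - 28 = 192
VO2max = 15.3 * (192 / 69)
= 15.3 * 2.7826
= 42.57 mL/kg/min

42.57 mL/kg/min


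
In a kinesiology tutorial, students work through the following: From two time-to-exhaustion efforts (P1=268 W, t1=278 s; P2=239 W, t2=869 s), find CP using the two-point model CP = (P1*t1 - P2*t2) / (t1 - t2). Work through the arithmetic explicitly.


Work in trial 1 = 74504 J
Work in trial 2 = 207691 J
Delta work = -133187 J
Delta time = -591 s
CP = -133187 / -591 = 225.36 W

225.36 W


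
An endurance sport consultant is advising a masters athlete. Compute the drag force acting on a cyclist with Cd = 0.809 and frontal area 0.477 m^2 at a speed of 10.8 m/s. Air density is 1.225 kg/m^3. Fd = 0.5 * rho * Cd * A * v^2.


Step 1: v^2 = 116.64
Step 2: Fd = 0.5 * 1.225 * 0.809 * 0.477 * 116.64
= 27.569 N

27.569 N


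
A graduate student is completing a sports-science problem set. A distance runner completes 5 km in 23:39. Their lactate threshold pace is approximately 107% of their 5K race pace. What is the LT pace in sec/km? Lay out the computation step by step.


Convert to seconds: 23 min 39 s = 1419 s
Pace per km = 1419 / 5 = 283.8 s/km
LT pace = 283.8 * 1.07 = 303.67 s/km

303.67 s/km


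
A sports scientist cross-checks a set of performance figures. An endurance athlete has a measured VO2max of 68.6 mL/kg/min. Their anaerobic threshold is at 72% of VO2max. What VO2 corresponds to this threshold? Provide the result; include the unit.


Anaerobic threshold VO2 = VO2max * 72%
= 68.6 * 0.72
= 49.39 mL/kg/min

49.39 mL/kg/min


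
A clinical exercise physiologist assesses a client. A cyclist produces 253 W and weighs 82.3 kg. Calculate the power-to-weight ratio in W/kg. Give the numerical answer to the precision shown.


P/W = power / mass
= 253 / 82.3
= 3.074 W/kg

3.074 W/kg


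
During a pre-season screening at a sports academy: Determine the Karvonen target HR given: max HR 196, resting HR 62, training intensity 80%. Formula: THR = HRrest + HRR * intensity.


HRR = HRmax - HRrest = 196 - 62 = 134
THR = 62 + 134 * 0.8
= 169.2 bpm

169.2 bpm


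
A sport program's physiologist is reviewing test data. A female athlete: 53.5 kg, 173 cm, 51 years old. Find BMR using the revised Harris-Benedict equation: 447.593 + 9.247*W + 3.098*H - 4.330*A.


Intercept = 447.593
Weight contribution = 9.247 * 53.5 = 494.7145
Height contribution = 3.098 * 173 = 535.954
Age contribution = 4.33 * 51 = 220.83
BMR = 447.593 + 494.7145 + 535.954 - 220.83
= 1257.43 kcal/day

1257.43 kcal/day


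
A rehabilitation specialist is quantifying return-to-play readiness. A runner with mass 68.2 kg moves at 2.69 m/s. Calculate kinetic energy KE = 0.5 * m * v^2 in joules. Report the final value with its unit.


v^2 = 2.69^2 = 7.2361
KE = 0.5 * 68.2 * 7.2361
= 246.75 J

246.75 J


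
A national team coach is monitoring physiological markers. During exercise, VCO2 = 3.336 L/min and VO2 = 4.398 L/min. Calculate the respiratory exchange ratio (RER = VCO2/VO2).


RER = VCO2 / VO2
= 3.336 / 4.398
= 0.7585

0.7585


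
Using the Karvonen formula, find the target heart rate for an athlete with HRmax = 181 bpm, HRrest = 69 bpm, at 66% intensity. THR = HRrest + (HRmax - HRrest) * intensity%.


HRR = 181 - 69 = 112
THR = 69 + 112 * 0.66
= 69 + 73.92
= 142.92 bpm

142.92 bpm


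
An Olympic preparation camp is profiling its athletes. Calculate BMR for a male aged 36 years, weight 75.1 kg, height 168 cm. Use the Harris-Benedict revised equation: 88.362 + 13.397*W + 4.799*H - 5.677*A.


Substituting values:
W term = 13.397 * 75.1 = 1006.1147
H term = 4.799 * 168 = 806.232
A term = 5.677 * 36 = 204.372
BMR = 1696.34 kcal/day

1696.34 kcal/day


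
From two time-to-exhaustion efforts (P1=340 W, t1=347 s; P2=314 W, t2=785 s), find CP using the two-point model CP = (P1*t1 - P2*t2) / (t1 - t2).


Work in trial 1 = 117980 J
Work in trial 2 = 246490 J
Delta work = -128510 J
Delta time = -438 s
CP = -128510 / -438 = 293.4 W

293.4 W


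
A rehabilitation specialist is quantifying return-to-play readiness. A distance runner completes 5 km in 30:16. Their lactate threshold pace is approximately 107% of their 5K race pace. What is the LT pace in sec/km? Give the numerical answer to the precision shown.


Convert to seconds: 30 min 16 s = 1816 s
Pace per km = 1816 / 5 = 363.2 s/km
LT pace = 363.2 * 1.07 = 388.62 s/km

388.62 s/km


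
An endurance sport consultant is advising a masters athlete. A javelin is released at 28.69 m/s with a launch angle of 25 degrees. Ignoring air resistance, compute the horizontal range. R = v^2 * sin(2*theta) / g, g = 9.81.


Launch speed squared = 823.1161
sin(2 * 25 deg) = 0.766044
Range = 823.1161 * 0.766044 / 9.81
= 64.276 m

64.276 m


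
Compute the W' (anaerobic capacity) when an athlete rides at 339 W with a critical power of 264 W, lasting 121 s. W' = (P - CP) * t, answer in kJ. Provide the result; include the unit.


Above-CP power = 75 W
Duration = 121 s
W' = 75 * 121 = 9075 J
Convert: 9075 / 1000 = 9.075 kJ

9.075 kJ


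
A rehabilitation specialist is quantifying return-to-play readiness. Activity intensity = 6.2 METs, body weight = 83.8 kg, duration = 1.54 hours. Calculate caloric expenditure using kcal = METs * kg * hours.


kcal = 6.2 * 83.8 * 1.54
= 519.56 * 1.54
= 800.12 kcal

800.12 kcal


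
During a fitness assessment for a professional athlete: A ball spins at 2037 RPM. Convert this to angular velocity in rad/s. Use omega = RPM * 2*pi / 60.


omega = 2037 * 2 * pi / 60
= 2037 * 6.28318531 / 60
= 12798.848 / 60
= 213.314 rad/s

213.314 rad/s


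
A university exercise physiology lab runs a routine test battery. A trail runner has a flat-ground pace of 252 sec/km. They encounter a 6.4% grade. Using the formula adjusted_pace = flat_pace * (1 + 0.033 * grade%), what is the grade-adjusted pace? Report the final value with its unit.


Grade factor = 1 + 0.033 * 6.4 = 1.2112
Adjusted = 252 * 1.2112 = 305.22 sec/km

305.22 s/km


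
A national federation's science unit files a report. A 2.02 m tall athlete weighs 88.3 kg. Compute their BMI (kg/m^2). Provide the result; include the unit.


height^2 = 4.0804 m^2
BMI = 88.3 / 4.0804 = 21.64 kg/m^2

21.64 kg/m^2


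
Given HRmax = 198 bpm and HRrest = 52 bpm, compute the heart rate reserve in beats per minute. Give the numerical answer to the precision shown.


Heart rate reserve = maximum HR minus resting HR
HRR = 198 - 52 = 146 bpm

146 bpm


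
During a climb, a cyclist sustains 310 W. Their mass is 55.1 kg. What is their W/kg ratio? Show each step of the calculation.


Power-to-weight = 310 W / 55.1 kg
= 5.626 W/kg

5.626 W/kg


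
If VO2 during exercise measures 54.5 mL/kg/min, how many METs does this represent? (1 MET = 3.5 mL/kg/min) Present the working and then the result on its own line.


METs = VO2 / 3.5 = 54.5 / 3.5 = 15.57

15.57 METs


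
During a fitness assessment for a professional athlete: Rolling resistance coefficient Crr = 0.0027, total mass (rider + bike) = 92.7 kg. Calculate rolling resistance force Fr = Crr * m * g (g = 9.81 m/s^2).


Fr = Crr * m * g
= 0.0027 * 92.7 * 9.81
= 2.455 N

2.455 N


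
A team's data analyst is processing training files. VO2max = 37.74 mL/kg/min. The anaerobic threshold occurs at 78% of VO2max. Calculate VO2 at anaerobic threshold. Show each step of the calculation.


AT fraction = 78 / 100 = 0.78
AT VO2 = 37.74 * 0.78
= 29.44 mL/kg/min

29.44 mL/kg/min


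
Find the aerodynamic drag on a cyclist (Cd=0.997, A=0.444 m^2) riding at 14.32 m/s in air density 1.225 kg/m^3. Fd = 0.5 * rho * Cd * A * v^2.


Fd = 0.5 * 1.225 * 0.997 * 0.444 * 14.32^2
= 0.5 * 1.225 * 0.997 * 0.444 * 205.0624
= 55.599 N

55.599 N


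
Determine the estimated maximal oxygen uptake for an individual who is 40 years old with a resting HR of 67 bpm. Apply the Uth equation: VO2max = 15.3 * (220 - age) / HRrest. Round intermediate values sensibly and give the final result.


HRmax = 220 - 40 = 180
VO2max = 15.3 * (180 / 67)
= 15.3 * 2.6866
= 41.1 mL/kg/min

41.1 mL/kg/min


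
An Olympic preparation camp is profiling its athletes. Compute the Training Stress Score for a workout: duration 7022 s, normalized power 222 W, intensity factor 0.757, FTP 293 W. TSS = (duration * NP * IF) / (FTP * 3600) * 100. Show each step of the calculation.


Product = 7022 * 222 * 0.757 = 1180075.188
Base = 293 * 3600 = 1054800
TSS = 1180075.188 / 1054800 * 100 = 111.88

111.88 TSS


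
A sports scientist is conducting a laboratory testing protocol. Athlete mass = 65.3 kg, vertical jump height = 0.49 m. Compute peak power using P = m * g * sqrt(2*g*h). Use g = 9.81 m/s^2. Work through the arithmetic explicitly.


sqrt(2 * 9.81 * 0.49) = sqrt(9.6138) = 3.100613 m/s
P = 65.3 * 9.81 * 3.100613
= 1986.23 W

1986.23 W


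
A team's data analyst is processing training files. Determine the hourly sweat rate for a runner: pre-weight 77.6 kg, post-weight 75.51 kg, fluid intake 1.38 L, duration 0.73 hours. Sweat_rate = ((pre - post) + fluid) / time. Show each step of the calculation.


Mass lost = 77.6 - 75.51 = 2.09 kg
Add fluid consumed: 2.09 + 1.38 = 3.47 L total sweat
Sweat rate = 3.47 / 0.73 = 4.753 L/h

4.753 L/h


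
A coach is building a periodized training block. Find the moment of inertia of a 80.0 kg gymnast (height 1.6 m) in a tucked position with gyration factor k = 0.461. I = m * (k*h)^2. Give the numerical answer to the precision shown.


Radius of gyration = 0.461 * 1.6 = 0.7376 m
I = 80.0 * 0.7376^2
= 80.0 * 0.544054
= 43.524 kg*m^2

43.524 kg*m^2


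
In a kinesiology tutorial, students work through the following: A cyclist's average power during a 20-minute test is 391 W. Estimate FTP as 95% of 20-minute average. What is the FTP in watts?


FTP = 20-min power * 0.95
= 391 * 0.95
= 371.45 W

371.45 W


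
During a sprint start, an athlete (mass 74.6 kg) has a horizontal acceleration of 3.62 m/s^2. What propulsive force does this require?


Propulsive force = mass * acceleration
= 74.6 kg * 3.62 m/s^2
= 270.05 N

270.05 N


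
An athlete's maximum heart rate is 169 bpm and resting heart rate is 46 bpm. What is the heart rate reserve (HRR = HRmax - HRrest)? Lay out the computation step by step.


HRR = HRmax - HRrest
= 169 - 46
= 123 bpm

123 bpm


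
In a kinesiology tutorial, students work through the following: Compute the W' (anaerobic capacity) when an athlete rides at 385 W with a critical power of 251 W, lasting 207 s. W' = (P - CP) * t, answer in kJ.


Above-CP power = 134 W
Duration = 207 s
W' = 134 * 207 = 27738 J
Convert: 27738 / 1000 = 27.738 kJ

27.738 kJ


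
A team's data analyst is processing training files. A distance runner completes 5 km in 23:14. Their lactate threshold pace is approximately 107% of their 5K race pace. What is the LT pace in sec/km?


Convert to seconds: 23 min 14 s = 1394 s
Pace per km = 1394 / 5 = 278.8 s/km
LT pace = 278.8 * 1.07 = 298.32 s/km

298.32 s/km


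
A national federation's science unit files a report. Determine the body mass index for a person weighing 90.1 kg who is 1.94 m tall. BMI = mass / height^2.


BMI = mass / height^2
= 90.1 / 1.94^2
= 90.1 / 3.7636
= 23.94 kg/m^2

23.94 kg/m^2


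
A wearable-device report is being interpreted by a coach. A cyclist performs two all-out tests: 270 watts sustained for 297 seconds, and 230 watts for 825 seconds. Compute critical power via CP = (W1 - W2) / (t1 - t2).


W1 = P1 * t1 = 270 * 297 = 80190 J
W2 = P2 * t2 = 230 * 825 = 189750 J
CP = (80190 - 189750) / (297 - 825)
= 207.5 W

207.5 W


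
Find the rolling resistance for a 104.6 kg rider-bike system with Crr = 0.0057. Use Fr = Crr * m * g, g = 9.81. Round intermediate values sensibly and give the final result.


m * g = 104.6 * 9.81 = 1026.126 N
Fr = 0.0057 * 1026.126 = 5.849 N

5.849 N


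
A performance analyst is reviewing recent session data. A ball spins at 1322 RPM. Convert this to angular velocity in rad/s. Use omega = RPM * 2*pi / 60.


omega = 1322 * 2 * pi / 60
= 1322 * 6.28318531 / 60
= 8306.371 / 60
= 138.44 rad/s

138.44 rad/s


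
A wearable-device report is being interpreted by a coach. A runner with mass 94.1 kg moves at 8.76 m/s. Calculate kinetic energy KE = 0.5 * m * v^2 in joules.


v^2 = 8.76^2 = 76.7376
KE = 0.5 * 94.1 * 76.7376
= 3610.5 J

3610.5 J


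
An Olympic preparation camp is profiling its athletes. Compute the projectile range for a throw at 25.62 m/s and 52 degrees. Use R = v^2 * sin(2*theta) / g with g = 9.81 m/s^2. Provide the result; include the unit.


Two times the angle = 104 degrees
sin(104) = 0.970296
R = 656.3844 * 0.970296 / 9.81 = 64.922 m

64.922 m


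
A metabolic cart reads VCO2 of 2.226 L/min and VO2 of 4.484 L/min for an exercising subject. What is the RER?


RER = VCO2 / VO2 = 2.226 / 4.484 = 0.4964

0.4964


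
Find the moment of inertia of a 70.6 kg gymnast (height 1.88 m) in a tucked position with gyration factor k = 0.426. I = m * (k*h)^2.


Radius of gyration = 0.426 * 1.88 = 0.80088 m
I = 70.6 * 0.80088^2
= 70.6 * 0.641409
= 45.283 kg*m^2

45.283 kg*m^2


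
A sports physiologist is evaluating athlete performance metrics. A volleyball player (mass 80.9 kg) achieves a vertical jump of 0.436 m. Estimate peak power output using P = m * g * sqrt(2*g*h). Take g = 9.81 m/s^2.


2 * g * h = 2 * 9.81 * 0.436 = 8.55432
sqrt(8.55432) = 2.924777 m/s
P = 80.9 * 9.81 * 2.924777 = 2321.19 W

2321.19 W


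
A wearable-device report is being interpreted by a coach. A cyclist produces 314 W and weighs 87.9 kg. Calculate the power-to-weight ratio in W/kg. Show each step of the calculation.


P/W = power / mass
= 314 / 87.9
= 3.572 W/kg

3.572 W/kg


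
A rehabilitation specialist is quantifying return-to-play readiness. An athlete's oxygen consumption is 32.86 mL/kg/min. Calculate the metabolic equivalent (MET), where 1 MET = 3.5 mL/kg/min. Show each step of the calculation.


MET = VO2 / 3.5
= 32.86 / 3.5
= 9.39 METs

9.39 METs


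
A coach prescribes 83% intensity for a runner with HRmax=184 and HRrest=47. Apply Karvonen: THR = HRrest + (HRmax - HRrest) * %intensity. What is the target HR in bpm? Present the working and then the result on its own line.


Heart rate reserve = 184 - 47 = 137
Intensity fraction = 83 / 100 = 0.83
THR = 47 + 137 * 0.83 = 160.71 bpm

160.71 bpm


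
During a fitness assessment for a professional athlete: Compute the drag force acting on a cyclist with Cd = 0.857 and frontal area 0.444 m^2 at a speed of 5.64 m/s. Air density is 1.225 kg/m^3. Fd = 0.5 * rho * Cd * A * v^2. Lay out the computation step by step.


Step 1: v^2 = 31.8096
Step 2: Fd = 0.5 * 1.225 * 0.857 * 0.444 * 31.8096
= 7.414 N

7.414 N


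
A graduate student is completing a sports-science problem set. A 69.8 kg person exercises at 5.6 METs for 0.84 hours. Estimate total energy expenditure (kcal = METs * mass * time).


Energy = METs * mass(kg) * time(h)
= 5.6 * 69.8 * 0.84
= 328.34 kcal

328.34 kcal


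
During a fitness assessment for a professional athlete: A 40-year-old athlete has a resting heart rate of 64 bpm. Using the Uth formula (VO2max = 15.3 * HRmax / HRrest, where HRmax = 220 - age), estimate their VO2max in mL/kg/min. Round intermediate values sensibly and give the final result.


HRmax = 220 - 40 = 180 bpm
Ratio = HRmax / HRrest = 180 / 64 = 2.8125
VO2max = 15.3 * 2.8125 = 43.03 mL/kg/min

43.03 mL/kg/min


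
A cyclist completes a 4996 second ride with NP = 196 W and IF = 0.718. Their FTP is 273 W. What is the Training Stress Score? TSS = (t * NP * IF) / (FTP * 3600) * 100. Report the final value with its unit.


t * NP * IF = 4996 * 196 * 0.718 = 703077.088
FTP * 3600 = 982800
TSS = (703077.088 / 982800) * 100 = 71.54

71.54 TSS


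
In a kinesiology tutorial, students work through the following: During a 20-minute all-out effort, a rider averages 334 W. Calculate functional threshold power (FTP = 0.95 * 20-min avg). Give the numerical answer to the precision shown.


FTP = 0.95 * 334
= 317.3 W

317.3 W


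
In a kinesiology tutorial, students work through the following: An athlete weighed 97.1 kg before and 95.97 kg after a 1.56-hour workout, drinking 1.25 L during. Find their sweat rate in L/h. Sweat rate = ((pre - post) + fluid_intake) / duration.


Body mass change = 1.13 kg
Total sweat loss = 1.13 + 1.25 = 2.38 L
Rate = 2.38 / 1.56 = 1.526 L/h

1.526 L/h


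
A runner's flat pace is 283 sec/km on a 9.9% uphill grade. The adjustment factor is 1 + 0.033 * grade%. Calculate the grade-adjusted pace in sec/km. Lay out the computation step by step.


Factor = 1 + 0.033 * 9.9 = 1.3267
Adjusted pace = 283 * 1.3267
= 375.46 sec/km

375.46 s/km


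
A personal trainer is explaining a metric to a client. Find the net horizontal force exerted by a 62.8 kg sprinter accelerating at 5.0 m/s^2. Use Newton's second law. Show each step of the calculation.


Newton's second law: F = m * a
F = 62.8 * 5.0 = 314.0 N

314.0 N


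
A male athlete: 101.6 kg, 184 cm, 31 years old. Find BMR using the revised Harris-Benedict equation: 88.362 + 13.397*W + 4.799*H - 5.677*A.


Intercept = 88.362
Weight contribution = 13.397 * 101.6 = 1361.1352
Height contribution = 4.799 * 184 = 883.016
Age contribution = 5.677 * 31 = 175.987
BMR = 88.362 + 1361.1352 + 883.016 - 175.987
= 2156.53 kcal/day

2156.53 kcal/day


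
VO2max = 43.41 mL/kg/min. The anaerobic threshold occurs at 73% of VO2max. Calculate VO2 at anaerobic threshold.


AT fraction = 73 / 100 = 0.73
AT VO2 = 43.41 * 0.73
= 31.69 mL/kg/min

31.69 mL/kg/min


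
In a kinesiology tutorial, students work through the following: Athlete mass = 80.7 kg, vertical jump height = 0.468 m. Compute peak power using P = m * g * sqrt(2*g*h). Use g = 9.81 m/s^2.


sqrt(2 * 9.81 * 0.468) = sqrt(9.18216) = 3.030208 m/s
P = 80.7 * 9.81 * 3.030208
= 2398.92 W

2398.92 W


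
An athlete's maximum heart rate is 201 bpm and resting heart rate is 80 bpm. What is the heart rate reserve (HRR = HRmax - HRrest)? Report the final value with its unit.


HRR = HRmax - HRrest
= 201 - 80
= 121 bpm

121 bpm


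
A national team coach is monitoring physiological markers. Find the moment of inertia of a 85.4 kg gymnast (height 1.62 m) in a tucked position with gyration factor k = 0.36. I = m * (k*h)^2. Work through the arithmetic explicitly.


Radius of gyration = 0.36 * 1.62 = 0.5832 m
I = 85.4 * 0.5832^2
= 85.4 * 0.340122
= 29.046 kg*m^2

29.046 kg*m^2


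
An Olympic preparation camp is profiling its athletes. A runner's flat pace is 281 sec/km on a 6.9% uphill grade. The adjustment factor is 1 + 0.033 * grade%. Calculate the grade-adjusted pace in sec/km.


Factor = 1 + 0.033 * 6.9 = 1.2277
Adjusted pace = 281 * 1.2277
= 344.98 sec/km

344.98 s/km


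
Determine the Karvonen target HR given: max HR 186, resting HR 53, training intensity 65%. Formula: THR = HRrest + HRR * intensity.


HRR = HRmax - HRrest = 186 - 53 = 133
THR = 53 + 133 * 0.65
= 139.45 bpm

139.45 bpm


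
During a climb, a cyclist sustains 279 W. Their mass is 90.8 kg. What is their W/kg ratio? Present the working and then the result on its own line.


Power-to-weight = 279 W / 90.8 kg
= 3.073 W/kg

3.073 W/kg


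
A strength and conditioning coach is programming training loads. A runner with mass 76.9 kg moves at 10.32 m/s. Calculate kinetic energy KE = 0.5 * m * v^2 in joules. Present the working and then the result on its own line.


v^2 = 10.32^2 = 106.5024
KE = 0.5 * 76.9 * 106.5024
= 4095.02 J

4095.02 J


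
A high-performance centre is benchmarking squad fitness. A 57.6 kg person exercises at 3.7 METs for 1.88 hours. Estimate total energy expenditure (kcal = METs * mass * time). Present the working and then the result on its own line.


Energy = METs * mass(kg) * time(h)
= 3.7 * 57.6 * 1.88
= 400.67 kcal

400.67 kcal


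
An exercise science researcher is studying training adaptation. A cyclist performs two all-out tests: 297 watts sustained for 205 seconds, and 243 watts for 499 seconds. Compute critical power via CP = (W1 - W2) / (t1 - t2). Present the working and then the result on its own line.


W1 = P1 * t1 = 297 * 205 = 60885 J
W2 = P2 * t2 = 243 * 499 = 121257 J
CP = (60885 - 121257) / (205 - 499)
= 205.35 W

205.35 W


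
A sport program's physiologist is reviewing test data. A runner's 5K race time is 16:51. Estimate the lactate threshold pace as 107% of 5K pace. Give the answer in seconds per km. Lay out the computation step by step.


Total race time = 16*60 + 51 = 1011 seconds
5K pace = 1011 / 5 = 202.2 sec/km
LT pace = 202.2 * 1.07 = 216.35 sec/km

216.35 s/km


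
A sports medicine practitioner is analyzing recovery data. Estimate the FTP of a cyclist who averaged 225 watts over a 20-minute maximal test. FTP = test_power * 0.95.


FTP = 225 * 0.95 = 213.75 W

213.75 W


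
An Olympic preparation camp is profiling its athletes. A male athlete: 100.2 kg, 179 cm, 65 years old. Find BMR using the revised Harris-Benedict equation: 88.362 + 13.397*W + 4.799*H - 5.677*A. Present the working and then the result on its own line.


Intercept = 88.362
Weight contribution = 13.397 * 100.2 = 1342.3794
Height contribution = 4.799 * 179 = 859.021
Age contribution = 5.677 * 65 = 369.005
BMR = 88.362 + 1342.3794 + 859.021 - 369.005
= 1920.76 kcal/day

1920.76 kcal/day


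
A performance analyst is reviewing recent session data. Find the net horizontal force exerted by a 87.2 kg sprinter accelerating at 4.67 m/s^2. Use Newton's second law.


Newton's second law: F = m * a
F = 87.2 * 4.67 = 407.22 N

407.22 N


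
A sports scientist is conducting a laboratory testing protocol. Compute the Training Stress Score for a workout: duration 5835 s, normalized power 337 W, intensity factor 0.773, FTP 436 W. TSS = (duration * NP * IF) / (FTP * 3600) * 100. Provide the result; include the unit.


Product = 5835 * 337 * 0.773 = 1520023.335
Base = 436 * 3600 = 1569600
TSS = 1520023.335 / 1569600 * 100 = 96.84

96.84 TSS


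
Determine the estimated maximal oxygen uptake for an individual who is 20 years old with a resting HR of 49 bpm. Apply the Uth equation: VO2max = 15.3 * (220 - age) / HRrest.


HRmax = 220 - 20 = 200
VO2max = 15.3 * (200 / 49)
= 15.3 * 4.0816
= 62.45 mL/kg/min

62.45 mL/kg/min


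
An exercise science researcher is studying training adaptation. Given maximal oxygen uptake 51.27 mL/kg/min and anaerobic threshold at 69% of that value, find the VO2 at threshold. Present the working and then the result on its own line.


Percentage as decimal = 0.69
VO2 at AT = 51.27 * 0.69 = 35.38 mL/kg/min

35.38 mL/kg/min


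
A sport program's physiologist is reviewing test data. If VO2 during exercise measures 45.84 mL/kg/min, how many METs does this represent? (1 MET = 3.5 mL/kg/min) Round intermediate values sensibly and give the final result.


METs = VO2 / 3.5 = 45.84 / 3.5 = 13.1

13.1 METs


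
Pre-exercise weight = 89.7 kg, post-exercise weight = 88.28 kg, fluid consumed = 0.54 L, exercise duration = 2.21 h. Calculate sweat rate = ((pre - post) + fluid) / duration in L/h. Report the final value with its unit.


Weight loss = 89.7 - 88.28 = 1.42 kg (approx L)
Total sweat = 1.42 + 0.54 = 1.96 L
Sweat rate = 1.96 / 2.21 = 0.887 L/h

0.887 L/h


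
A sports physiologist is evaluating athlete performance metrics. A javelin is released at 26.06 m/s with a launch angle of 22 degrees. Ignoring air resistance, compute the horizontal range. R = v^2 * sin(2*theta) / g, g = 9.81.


Launch speed squared = 679.1236
sin(2 * 22 deg) = 0.694658
Range = 679.1236 * 0.694658 / 9.81
= 48.09 m

48.09 m


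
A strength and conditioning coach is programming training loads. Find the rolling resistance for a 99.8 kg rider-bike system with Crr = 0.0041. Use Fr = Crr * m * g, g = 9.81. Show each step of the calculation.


m * g = 99.8 * 9.81 = 979.038 N
Fr = 0.0041 * 979.038 = 4.014 N

4.014 N


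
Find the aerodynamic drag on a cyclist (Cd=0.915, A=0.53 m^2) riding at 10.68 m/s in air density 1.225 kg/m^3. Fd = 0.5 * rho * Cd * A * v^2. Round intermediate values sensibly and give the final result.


Fd = 0.5 * 1.225 * 0.915 * 0.53 * 10.68^2
= 0.5 * 1.225 * 0.915 * 0.53 * 114.0624
= 33.88 N

33.88 N


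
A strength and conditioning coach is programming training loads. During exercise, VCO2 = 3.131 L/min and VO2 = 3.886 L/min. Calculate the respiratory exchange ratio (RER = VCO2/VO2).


RER = VCO2 / VO2
= 3.131 / 3.886
= 0.8057

0.8057


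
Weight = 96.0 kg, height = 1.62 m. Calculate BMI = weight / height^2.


height^2 = 1.62^2 = 2.6244
BMI = 96.0 / 2.6244 = 36.58 kg/m^2

36.58 kg/m^2


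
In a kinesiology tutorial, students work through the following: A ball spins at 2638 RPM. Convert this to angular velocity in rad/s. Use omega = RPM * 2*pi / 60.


omega = 2638 * 2 * pi / 60
= 2638 * 6.28318531 / 60
= 16575.043 / 60
= 276.251 rad/s

276.251 rad/s


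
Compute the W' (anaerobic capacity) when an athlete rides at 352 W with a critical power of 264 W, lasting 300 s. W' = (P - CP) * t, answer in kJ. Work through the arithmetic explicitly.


Above-CP power = 88 W
Duration = 300 s
W' = 88 * 300 = 26400 J
Convert: 26400 / 1000 = 26.4 kJ

26.4 kJ


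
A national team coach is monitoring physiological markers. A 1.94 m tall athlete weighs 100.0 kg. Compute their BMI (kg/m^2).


height^2 = 3.7636 m^2
BMI = 100.0 / 3.7636 = 26.57 kg/m^2

26.57 kg/m^2


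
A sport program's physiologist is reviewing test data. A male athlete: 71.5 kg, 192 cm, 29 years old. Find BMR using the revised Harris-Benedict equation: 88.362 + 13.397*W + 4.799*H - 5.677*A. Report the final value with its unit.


Intercept = 88.362
Weight contribution = 13.397 * 71.5 = 957.8855
Height contribution = 4.799 * 192 = 921.408
Age contribution = 5.677 * 29 = 164.633
BMR = 88.362 + 957.8855 + 921.408 - 164.633
= 1803.02 kcal/day

1803.02 kcal/day


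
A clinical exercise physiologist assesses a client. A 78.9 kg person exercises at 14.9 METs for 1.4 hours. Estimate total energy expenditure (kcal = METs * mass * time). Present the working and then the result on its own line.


Energy = METs * mass(kg) * time(h)
= 14.9 * 78.9 * 1.4
= 1645.85 kcal

1645.85 kcal


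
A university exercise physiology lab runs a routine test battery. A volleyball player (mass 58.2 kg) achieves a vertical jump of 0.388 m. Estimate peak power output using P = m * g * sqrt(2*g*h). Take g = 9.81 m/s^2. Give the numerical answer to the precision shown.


2 * g * h = 2 * 9.81 * 0.388 = 7.61256
sqrt(7.61256) = 2.759087 m/s
P = 58.2 * 9.81 * 2.759087 = 1575.28 W

1575.28 W


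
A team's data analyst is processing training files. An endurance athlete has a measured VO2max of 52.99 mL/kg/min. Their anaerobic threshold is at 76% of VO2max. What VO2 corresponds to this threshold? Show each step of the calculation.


Anaerobic threshold VO2 = VO2max * 76%
= 52.99 * 0.76
= 40.27 mL/kg/min

40.27 mL/kg/min


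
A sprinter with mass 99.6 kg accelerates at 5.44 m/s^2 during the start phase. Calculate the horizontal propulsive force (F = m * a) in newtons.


F = m * a
= 99.6 * 5.44
= 541.82 N

541.82 N


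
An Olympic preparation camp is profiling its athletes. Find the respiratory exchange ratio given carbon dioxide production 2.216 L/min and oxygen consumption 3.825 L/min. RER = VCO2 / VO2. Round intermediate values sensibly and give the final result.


VCO2 = 2.216 L/min
VO2 = 3.825 L/min
RER = 2.216 / 3.825 = 0.5793

0.5793


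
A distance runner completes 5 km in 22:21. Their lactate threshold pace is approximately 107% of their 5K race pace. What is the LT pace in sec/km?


Convert to seconds: 22 min 21 s = 1341 s
Pace per km = 1341 / 5 = 268.2 s/km
LT pace = 268.2 * 1.07 = 286.97 s/km

286.97 s/km


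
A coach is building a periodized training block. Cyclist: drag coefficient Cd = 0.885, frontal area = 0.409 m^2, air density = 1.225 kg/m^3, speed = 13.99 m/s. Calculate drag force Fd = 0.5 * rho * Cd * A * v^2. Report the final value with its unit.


v^2 = 13.99^2 = 195.7201
Fd = 0.5 * 1.225 * 0.885 * 0.409 * 195.7201
= 43.392 N

43.392 N


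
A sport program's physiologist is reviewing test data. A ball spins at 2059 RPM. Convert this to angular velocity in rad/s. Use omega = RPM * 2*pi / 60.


omega = 2059 * 2 * pi / 60
= 2059 * 6.28318531 / 60
= 12937.079 / 60
= 215.618 rad/s

215.618 rad/s


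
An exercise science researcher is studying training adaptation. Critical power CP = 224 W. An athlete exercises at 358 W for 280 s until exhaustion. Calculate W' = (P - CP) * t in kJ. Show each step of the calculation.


P - CP = 358 - 224 = 134 W
W' = 134 * 280 = 37520 J
= 37520 / 1000 = 37.52 kJ

37.52 kJ


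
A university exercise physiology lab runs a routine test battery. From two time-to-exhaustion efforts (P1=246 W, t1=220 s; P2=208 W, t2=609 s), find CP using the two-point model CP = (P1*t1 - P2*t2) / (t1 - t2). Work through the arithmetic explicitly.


Work in trial 1 = 54120 J
Work in trial 2 = 126672 J
Delta work = -72552 J
Delta time = -389 s
CP = -72552 / -389 = 186.51 W

186.51 W


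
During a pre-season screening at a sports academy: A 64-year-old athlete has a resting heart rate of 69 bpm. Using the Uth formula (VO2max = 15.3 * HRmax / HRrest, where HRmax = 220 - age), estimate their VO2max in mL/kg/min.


HRmax = 220 - 64 = 156 bpm
Ratio = HRmax / HRrest = 156 / 69 = 2.2609
VO2max = 15.3 * 2.2609 = 34.59 mL/kg/min

34.59 mL/kg/min


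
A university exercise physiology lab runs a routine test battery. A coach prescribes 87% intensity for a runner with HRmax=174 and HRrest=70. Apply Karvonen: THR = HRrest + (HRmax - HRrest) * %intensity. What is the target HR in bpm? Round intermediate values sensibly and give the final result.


Heart rate reserve = 174 - 70 = 104
Intensity fraction = 87 / 100 = 0.87
THR = 70 + 104 * 0.87 = 160.48 bpm

160.48 bpm


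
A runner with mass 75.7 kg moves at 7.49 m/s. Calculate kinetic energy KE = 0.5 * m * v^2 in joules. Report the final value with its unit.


v^2 = 7.49^2 = 56.1001
KE = 0.5 * 75.7 * 56.1001
= 2123.39 J

2123.39 J


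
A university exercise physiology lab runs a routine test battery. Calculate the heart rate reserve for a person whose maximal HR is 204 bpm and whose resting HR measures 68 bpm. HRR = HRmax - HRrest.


HRmax = 204 bpm
HRrest = 68 bpm
HRR = 204 - 68 = 136 bpm

136 bpm


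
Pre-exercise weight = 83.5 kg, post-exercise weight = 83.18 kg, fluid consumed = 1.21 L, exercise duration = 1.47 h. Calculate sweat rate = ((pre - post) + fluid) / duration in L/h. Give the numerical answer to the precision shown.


Weight loss = 83.5 - 83.18 = 0.32 kg (approx L)
Total sweat = 0.32 + 1.21 = 1.53 L
Sweat rate = 1.53 / 1.47 = 1.041 L/h

1.041 L/h


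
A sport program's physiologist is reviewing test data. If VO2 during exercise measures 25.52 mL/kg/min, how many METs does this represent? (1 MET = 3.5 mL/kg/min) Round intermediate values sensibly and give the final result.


METs = VO2 / 3.5 = 25.52 / 3.5 = 7.29

7.29 METs


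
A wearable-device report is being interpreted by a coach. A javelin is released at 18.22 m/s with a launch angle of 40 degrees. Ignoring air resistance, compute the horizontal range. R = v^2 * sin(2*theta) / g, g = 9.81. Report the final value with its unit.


Launch speed squared = 331.9684
sin(2 * 40 deg) = 0.984808
Range = 331.9684 * 0.984808 / 9.81
= 33.326 m

33.326 m


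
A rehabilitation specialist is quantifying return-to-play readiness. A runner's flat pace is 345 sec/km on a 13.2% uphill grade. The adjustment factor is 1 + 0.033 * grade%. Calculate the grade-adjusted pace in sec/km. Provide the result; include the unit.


Factor = 1 + 0.033 * 13.2 = 1.4356
Adjusted pace = 345 * 1.4356
= 495.28 sec/km

495.28 s/km


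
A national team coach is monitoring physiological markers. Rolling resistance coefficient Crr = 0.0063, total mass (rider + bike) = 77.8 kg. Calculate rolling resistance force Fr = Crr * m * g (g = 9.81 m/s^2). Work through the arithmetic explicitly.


Fr = Crr * m * g
= 0.0063 * 77.8 * 9.81
= 4.808 N

4.808 N


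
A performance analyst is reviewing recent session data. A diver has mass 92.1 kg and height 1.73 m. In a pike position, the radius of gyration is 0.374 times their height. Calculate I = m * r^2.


r = 0.374 * 1.73 = 0.64702 m
I = m * r^2 = 92.1 * 0.418635 = 38.556 kg*m^2

38.556 kg*m^2
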